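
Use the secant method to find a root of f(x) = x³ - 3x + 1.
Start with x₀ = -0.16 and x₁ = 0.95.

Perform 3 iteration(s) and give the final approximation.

f(x) = x³ - 3x + 1
x₀ = -0.16, x₁ = 0.95

Secant formula: x_{n+1} = x_n - f(x_n)(x_n - x_{n-1})/(f(x_n) - f(x_{n-1}))

Iteration 1:
  f(-0.160000) = 1.475904
  f(0.950000) = -0.992625
  x_2 = 0.950000 - (-0.992625)×(0.950000 - (-0.160000))/(-0.992625 - 1.475904)
       = 0.503656
Iteration 2:
  f(0.950000) = -0.992625
  f(0.503656) = -0.383205
  x_3 = 0.503656 - (-0.383205)×(0.503656 - 0.950000)/(-0.383205 - (-0.992625))
       = 0.222993
Iteration 3:
  f(0.503656) = -0.383205
  f(0.222993) = 0.342110
  x_4 = 0.222993 - 0.342110×(0.222993 - 0.503656)/(0.342110 - (-0.383205))
       = 0.355373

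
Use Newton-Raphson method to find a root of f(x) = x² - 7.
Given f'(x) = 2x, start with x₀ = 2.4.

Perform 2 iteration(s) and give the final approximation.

f(x) = x² - 7
f'(x) = 2x
x₀ = 2.4

Newton-Raphson formula: x_{n+1} = x_n - f(x_n)/f'(x_n)

Iteration 1:
  f(2.400000) = -1.240000
  f'(2.400000) = 4.800000
  x_1 = 2.400000 - (-1.240000)/4.800000 = 2.658333
Iteration 2:
  f(2.658333) = 0.066736
  f'(2.658333) = 5.316667
  x_2 = 2.658333 - 0.066736/5.316667 = 2.645781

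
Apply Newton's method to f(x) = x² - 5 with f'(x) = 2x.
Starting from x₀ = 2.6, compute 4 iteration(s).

f(x) = x² - 5
f'(x) = 2x
x₀ = 2.6

Newton-Raphson formula: x_{n+1} = x_n - f(x_n)/f'(x_n)

Iteration 1:
  f(2.600000) = 1.760000
  f'(2.600000) = 5.200000
  x_1 = 2.600000 - 1.760000/5.200000 = 2.261538
Iteration 2:
  f(2.261538) = 0.114556
  f'(2.261538) = 4.523077
  x_2 = 2.261538 - 0.114556/4.523077 = 2.236211
Iteration 3:
  f(2.236211) = 0.000641
  f'(2.236211) = 4.472423
  x_3 = 2.236211 - 0.000641/4.472423 = 2.236068
Iteration 4:
  f(2.236068) = 0.000000
  f'(2.236068) = 4.472136
  x_4 = 2.236068 - 0.000000/4.472136 = 2.236068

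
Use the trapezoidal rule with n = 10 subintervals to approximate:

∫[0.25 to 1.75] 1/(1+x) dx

f(x) = 1/(1+x)
a = 0.25, b = 1.75, n = 10
h = (b - a)/n = 0.150000

Trapezoidal rule: (h/2)[f(x₀) + 2f(x₁) + 2f(x₂) + ... + f(xₙ)]

x_0 = 0.2500, f(x_0) = 0.800000, coefficient = 1
x_1 = 0.4000, f(x_1) = 0.714286, coefficient = 2
x_2 = 0.5500, f(x_2) = 0.645161, coefficient = 2
x_3 = 0.7000, f(x_3) = 0.588235, coefficient = 2
x_4 = 0.8500, f(x_4) = 0.540541, coefficient = 2
x_5 = 1.0000, f(x_5) = 0.500000, coefficient = 2
x_6 = 1.1500, f(x_6) = 0.465116, coefficient = 2
x_7 = 1.3000, f(x_7) = 0.434783, coefficient = 2
x_8 = 1.4500, f(x_8) = 0.408163, coefficient = 2
x_9 = 1.6000, f(x_9) = 0.384615, coefficient = 2
x_10 = 1.7500, f(x_10) = 0.363636, coefficient = 1

I ≈ (0.150000/2) × 10.525437 = 0.789408
Exact value: 0.788457
Error: 0.000950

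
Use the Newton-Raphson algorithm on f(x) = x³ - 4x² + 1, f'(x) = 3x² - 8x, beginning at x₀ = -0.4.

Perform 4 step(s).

f(x) = x³ - 4x² + 1
f'(x) = 3x² - 8x
x₀ = -0.4

Newton-Raphson formula: x_{n+1} = x_n - f(x_n)/f'(x_n)

Iteration 1:
  f(-0.400000) = 0.296000
  f'(-0.400000) = 3.680000
  x_1 = -0.400000 - 0.296000/3.680000 = -0.480435
Iteration 2:
  f(-0.480435) = -0.034163
  f'(-0.480435) = 4.535931
  x_2 = -0.480435 - (-0.034163)/4.535931 = -0.472903
Iteration 3:
  f(-0.472903) = -0.000308
  f'(-0.472903) = 4.454137
  x_3 = -0.472903 - (-0.000308)/4.454137 = -0.472834
Iteration 4:
  f(-0.472834) = 0.000000
  f'(-0.472834) = 4.453387
  x_4 = -0.472834 - 0.000000/4.453387 = -0.472834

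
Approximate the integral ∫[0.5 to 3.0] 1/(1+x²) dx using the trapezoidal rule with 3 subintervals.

f(x) = 1/(1+x²)
a = 0.5, b = 3.0, n = 3
h = (b - a)/n = 0.833333

Trapezoidal rule: (h/2)[f(x₀) + 2f(x₁) + 2f(x₂) + ... + f(xₙ)]

x_0 = 0.5000, f(x_0) = 0.800000, coefficient = 1
x_1 = 1.3333, f(x_1) = 0.360000, coefficient = 2
x_2 = 2.1667, f(x_2) = 0.175610, coefficient = 2
x_3 = 3.0000, f(x_3) = 0.100000, coefficient = 1

I ≈ (0.833333/2) × 1.971220 = 0.821341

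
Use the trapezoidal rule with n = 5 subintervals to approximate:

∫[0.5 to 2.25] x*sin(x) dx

f(x) = x*sin(x)
a = 0.5, b = 2.25, n = 5
h = (b - a)/n = 0.350000

Trapezoidal rule: (h/2)[f(x₀) + 2f(x₁) + 2f(x₂) + ... + f(xₙ)]

x_0 = 0.5000, f(x_0) = 0.239713, coefficient = 1
x_1 = 0.8500, f(x_1) = 0.638588, coefficient = 2
x_2 = 1.2000, f(x_2) = 1.118447, coefficient = 2
x_3 = 1.5500, f(x_3) = 1.549665, coefficient = 2
x_4 = 1.9000, f(x_4) = 1.797970, coefficient = 2
x_5 = 2.2500, f(x_5) = 1.750665, coefficient = 1

I ≈ (0.350000/2) × 12.199718 = 2.134951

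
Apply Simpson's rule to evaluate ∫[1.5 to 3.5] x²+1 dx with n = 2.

f(x) = x²+1
a = 1.5, b = 3.5, n = 2
h = (b - a)/n = 1.000000

Simpson's rule: (h/3)[f(x₀) + 4f(x₁) + 2f(x₂) + ... + f(xₙ)]

x_0 = 1.5000, f(x_0) = 3.250000, coefficient = 1
x_1 = 2.5000, f(x_1) = 7.250000, coefficient = 4
x_2 = 3.5000, f(x_2) = 13.250000, coefficient = 1

I ≈ (1.000000/3) × 45.500000 = 15.166667
Exact value: 15.166667
Error: 0.000000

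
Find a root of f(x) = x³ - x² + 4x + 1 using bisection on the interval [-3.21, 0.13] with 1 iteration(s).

f(x) = x³ - x² + 4x + 1
Initial interval: [-3.21, 0.13]

Iteration 1:
  c_1 = (-3.210000 + 0.130000)/2 = -1.540000
  f(c_1) = f(-1.540000) = -11.183864
  f(a) × f(c) ≥ 0, new interval: [-1.540000, 0.130000]

After 1 iteration(s), the approximation is c_1 = -1.540000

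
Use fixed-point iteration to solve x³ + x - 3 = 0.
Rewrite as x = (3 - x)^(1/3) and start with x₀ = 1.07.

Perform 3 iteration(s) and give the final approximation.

Equation: x³ + x - 3 = 0
Fixed-point form: x = (3 - x)^(1/3)
x₀ = 1.07

x_1 = g(1.070000) = 1.245047
x_2 = g(1.245047) = 1.206207
x_3 = g(1.206207) = 1.215041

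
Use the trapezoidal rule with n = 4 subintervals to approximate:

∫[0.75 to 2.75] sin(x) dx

f(x) = sin(x)
a = 0.75, b = 2.75, n = 4
h = (b - a)/n = 0.500000

Trapezoidal rule: (h/2)[f(x₀) + 2f(x₁) + 2f(x₂) + ... + f(xₙ)]

x_0 = 0.7500, f(x_0) = 0.681639, coefficient = 1
x_1 = 1.2500, f(x_1) = 0.948985, coefficient = 2
x_2 = 1.7500, f(x_2) = 0.983986, coefficient = 2
x_3 = 2.2500, f(x_3) = 0.778073, coefficient = 2
x_4 = 2.7500, f(x_4) = 0.381661, coefficient = 1

I ≈ (0.500000/2) × 6.485387 = 1.621347
Exact value: 1.655991
Error: 0.034644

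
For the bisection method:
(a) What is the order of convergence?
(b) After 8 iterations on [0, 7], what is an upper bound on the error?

(a) Bisection has linear (order 1) convergence; the error is halved each step.

(b) Error bound = (b-a)/2^n = (7 - 0)/2^{8}
    = 7/2^{8}

(a) 1 (linear); (b) error ≤ 2.73e-02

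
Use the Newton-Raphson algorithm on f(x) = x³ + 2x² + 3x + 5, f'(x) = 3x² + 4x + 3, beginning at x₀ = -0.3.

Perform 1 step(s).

f(x) = x³ + 2x² + 3x + 5
f'(x) = 3x² + 4x + 3
x₀ = -0.3

Newton-Raphson formula: x_{n+1} = x_n - f(x_n)/f'(x_n)

Iteration 1:
  f(-0.300000) = 4.253000
  f'(-0.300000) = 2.070000
  x_1 = -0.300000 - 4.253000/2.070000 = -2.354589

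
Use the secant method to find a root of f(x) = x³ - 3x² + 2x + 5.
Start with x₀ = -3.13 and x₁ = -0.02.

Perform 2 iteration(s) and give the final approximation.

f(x) = x³ - 3x² + 2x + 5
x₀ = -3.13, x₁ = -0.02

Secant formula: x_{n+1} = x_n - f(x_n)(x_n - x_{n-1})/(f(x_n) - f(x_{n-1}))

Iteration 1:
  f(-3.130000) = -61.314997
  f(-0.020000) = 4.958792
  x_2 = -0.020000 - 4.958792×(-0.020000 - (-3.130000))/(4.958792 - (-61.314997))
       = -0.252699
Iteration 2:
  f(-0.020000) = 4.958792
  f(-0.252699) = 4.286895
  x_3 = -0.252699 - 4.286895×(-0.252699 - (-0.020000))/(4.286895 - 4.958792)
       = -1.737385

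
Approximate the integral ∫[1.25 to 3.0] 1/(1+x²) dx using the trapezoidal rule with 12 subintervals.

f(x) = 1/(1+x²)
a = 1.25, b = 3.0, n = 12
h = (b - a)/n = 0.145833

Trapezoidal rule: (h/2)[f(x₀) + 2f(x₁) + 2f(x₂) + ... + f(xₙ)]

x_0 = 1.2500, f(x_0) = 0.390244, coefficient = 1
x_1 = 1.3958, f(x_1) = 0.339173, coefficient = 2
x_2 = 1.5417, f(x_2) = 0.296144, coefficient = 2
x_3 = 1.6875, f(x_3) = 0.259898, coefficient = 2
x_4 = 1.8333, f(x_4) = 0.229299, coefficient = 2
x_5 = 1.9792, f(x_5) = 0.203372, coefficient = 2
x_6 = 2.1250, f(x_6) = 0.181303, coefficient = 2
x_7 = 2.2708, f(x_7) = 0.162425, coefficient = 2
x_8 = 2.4167, f(x_8) = 0.146193, coefficient = 2
x_9 = 2.5625, f(x_9) = 0.132163, coefficient = 2
x_10 = 2.7083, f(x_10) = 0.119975, coefficient = 2
x_11 = 2.8542, f(x_11) = 0.109334, coefficient = 2
x_12 = 3.0000, f(x_12) = 0.100000, coefficient = 1

I ≈ (0.145833/2) × 4.848804 = 0.353559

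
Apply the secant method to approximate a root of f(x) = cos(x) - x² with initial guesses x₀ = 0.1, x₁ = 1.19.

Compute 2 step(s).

f(x) = cos(x) - x²
x₀ = 0.1, x₁ = 1.19

Secant formula: x_{n+1} = x_n - f(x_n)(x_n - x_{n-1})/(f(x_n) - f(x_{n-1}))

Iteration 1:
  f(0.100000) = 0.985004
  f(1.190000) = -1.044440
  x_2 = 1.190000 - (-1.044440)×(1.190000 - 0.100000)/(-1.044440 - 0.985004)
       = 0.629039
Iteration 2:
  f(1.190000) = -1.044440
  f(0.629039) = 0.412904
  x_3 = 0.629039 - 0.412904×(0.629039 - 1.190000)/(0.412904 - (-1.044440))
       = 0.787974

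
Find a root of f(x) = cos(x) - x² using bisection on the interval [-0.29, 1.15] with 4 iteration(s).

f(x) = cos(x) - x²
Initial interval: [-0.29, 1.15]

Iteration 1:
  c_1 = (-0.290000 + 1.150000)/2 = 0.430000
  f(c_1) = f(0.430000) = 0.724066
  f(a) × f(c) ≥ 0, new interval: [0.430000, 1.150000]
Iteration 2:
  c_2 = (0.430000 + 1.150000)/2 = 0.790000
  f(c_2) = f(0.790000) = 0.079745
  f(a) × f(c) ≥ 0, new interval: [0.790000, 1.150000]
Iteration 3:
  c_3 = (0.790000 + 1.150000)/2 = 0.970000
  f(c_3) = f(0.970000) = -0.375600
  f(a) × f(c) < 0, new interval: [0.790000, 0.970000]
Iteration 4:
  c_4 = (0.790000 + 0.970000)/2 = 0.880000
  f(c_4) = f(0.880000) = -0.137249
  f(a) × f(c) < 0, new interval: [0.790000, 0.880000]

After 4 iteration(s), the approximation is c_4 = 0.880000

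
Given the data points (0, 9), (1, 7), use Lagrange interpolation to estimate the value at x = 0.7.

Lagrange interpolation formula:
P(x) = Σ yᵢ × Lᵢ(x)
where Lᵢ(x) = Π_{j≠i} (x - xⱼ)/(xᵢ - xⱼ)

L_0(0.7) = (0.7 - 1)/(0 - 1) = 0.300000
L_1(0.7) = (0.7 - 0)/(1 - 0) = 0.700000

P(0.7) = 9×L_0(0.7) + 7×L_1(0.7)
P(0.7) = 7.600000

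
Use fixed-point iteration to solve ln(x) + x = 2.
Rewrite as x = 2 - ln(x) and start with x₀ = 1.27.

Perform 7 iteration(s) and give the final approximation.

Equation: ln(x) + x = 2
Fixed-point form: x = 2 - ln(x)
x₀ = 1.27

x_1 = g(1.270000) = 1.760983
x_2 = g(1.760983) = 1.434128
x_3 = g(1.434128) = 1.639443
x_4 = g(1.639443) = 1.505643
x_5 = g(1.505643) = 1.590780
x_6 = g(1.590780) = 1.535776
x_7 = g(1.535776) = 1.570964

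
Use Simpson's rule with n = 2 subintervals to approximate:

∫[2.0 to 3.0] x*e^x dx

f(x) = x*e^x
a = 2.0, b = 3.0, n = 2
h = (b - a)/n = 0.500000

Simpson's rule: (h/3)[f(x₀) + 4f(x₁) + 2f(x₂) + ... + f(xₙ)]

x_0 = 2.0000, f(x_0) = 14.778112, coefficient = 1
x_1 = 2.5000, f(x_1) = 30.456235, coefficient = 4
x_2 = 3.0000, f(x_2) = 60.256611, coefficient = 1

I ≈ (0.500000/3) × 196.859663 = 32.809944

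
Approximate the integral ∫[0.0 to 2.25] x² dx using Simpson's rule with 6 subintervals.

f(x) = x²
a = 0.0, b = 2.25, n = 6
h = (b - a)/n = 0.375000

Simpson's rule: (h/3)[f(x₀) + 4f(x₁) + 2f(x₂) + ... + f(xₙ)]

x_0 = 0.0000, f(x_0) = 0.000000, coefficient = 1
x_1 = 0.3750, f(x_1) = 0.140625, coefficient = 4
x_2 = 0.7500, f(x_2) = 0.562500, coefficient = 2
x_3 = 1.1250, f(x_3) = 1.265625, coefficient = 4
x_4 = 1.5000, f(x_4) = 2.250000, coefficient = 2
x_5 = 1.8750, f(x_5) = 3.515625, coefficient = 4
x_6 = 2.2500, f(x_6) = 5.062500, coefficient = 1

I ≈ (0.375000/3) × 30.375000 = 3.796875
Exact value: 3.796875
Error: 0.000000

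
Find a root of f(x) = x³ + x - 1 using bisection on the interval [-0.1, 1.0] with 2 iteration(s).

f(x) = x³ + x - 1
Initial interval: [-0.1, 1.0]

Iteration 1:
  c_1 = (-0.100000 + 1.000000)/2 = 0.450000
  f(c_1) = f(0.450000) = -0.458875
  f(a) × f(c) ≥ 0, new interval: [0.450000, 1.000000]
Iteration 2:
  c_2 = (0.450000 + 1.000000)/2 = 0.725000
  f(c_2) = f(0.725000) = 0.106078
  f(a) × f(c) < 0, new interval: [0.450000, 0.725000]

After 2 iteration(s), the approximation is c_2 = 0.725000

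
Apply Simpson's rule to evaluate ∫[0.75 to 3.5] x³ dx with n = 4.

f(x) = x³
a = 0.75, b = 3.5, n = 4
h = (b - a)/n = 0.687500

Simpson's rule: (h/3)[f(x₀) + 4f(x₁) + 2f(x₂) + ... + f(xₙ)]

x_0 = 0.7500, f(x_0) = 0.421875, coefficient = 1
x_1 = 1.4375, f(x_1) = 2.970459, coefficient = 4
x_2 = 2.1250, f(x_2) = 9.595703, coefficient = 2
x_3 = 2.8125, f(x_3) = 22.247314, coefficient = 4
x_4 = 3.5000, f(x_4) = 42.875000, coefficient = 1

I ≈ (0.687500/3) × 163.359375 = 37.436523
Exact value: 37.436523
Error: 0.000000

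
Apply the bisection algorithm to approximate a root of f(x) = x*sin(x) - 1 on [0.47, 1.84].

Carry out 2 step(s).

f(x) = x*sin(x) - 1
Initial interval: [0.47, 1.84]

Iteration 1:
  c_1 = (0.470000 + 1.840000)/2 = 1.155000
  f(c_1) = f(1.155000) = 0.056588
  f(a) × f(c) < 0, new interval: [0.470000, 1.155000]
Iteration 2:
  c_2 = (0.470000 + 1.155000)/2 = 0.812500
  f(c_2) = f(0.812500) = -0.410118
  f(a) × f(c) ≥ 0, new interval: [0.812500, 1.155000]

After 2 iteration(s), the approximation is c_2 = 0.812500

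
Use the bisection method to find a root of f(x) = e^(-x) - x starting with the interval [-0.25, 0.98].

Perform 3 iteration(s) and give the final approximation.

f(x) = e^(-x) - x
Initial interval: [-0.25, 0.98]

Iteration 1:
  c_1 = (-0.250000 + 0.980000)/2 = 0.365000
  f(c_1) = f(0.365000) = 0.329197
  f(a) × f(c) ≥ 0, new interval: [0.365000, 0.980000]
Iteration 2:
  c_2 = (0.365000 + 0.980000)/2 = 0.672500
  f(c_2) = f(0.672500) = -0.162069
  f(a) × f(c) < 0, new interval: [0.365000, 0.672500]
Iteration 3:
  c_3 = (0.365000 + 0.672500)/2 = 0.518750
  f(c_3) = f(0.518750) = 0.076514
  f(a) × f(c) ≥ 0, new interval: [0.518750, 0.672500]

After 3 iteration(s), the approximation is c_3 = 0.518750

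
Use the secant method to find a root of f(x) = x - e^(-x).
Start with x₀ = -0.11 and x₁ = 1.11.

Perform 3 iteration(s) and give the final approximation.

f(x) = x - e^(-x)
x₀ = -0.11, x₁ = 1.11

Secant formula: x_{n+1} = x_n - f(x_n)(x_n - x_{n-1})/(f(x_n) - f(x_{n-1}))

Iteration 1:
  f(-0.110000) = -1.226278
  f(1.110000) = 0.780441
  x_2 = 1.110000 - 0.780441×(1.110000 - (-0.110000))/(0.780441 - (-1.226278))
       = 0.635525
Iteration 2:
  f(1.110000) = 0.780441
  f(0.635525) = 0.105868
  x_3 = 0.635525 - 0.105868×(0.635525 - 1.110000)/(0.105868 - 0.780441)
       = 0.561061
Iteration 3:
  f(0.635525) = 0.105868
  f(0.561061) = -0.009543
  x_4 = 0.561061 - (-0.009543)×(0.561061 - 0.635525)/(-0.009543 - 0.105868)
       = 0.567218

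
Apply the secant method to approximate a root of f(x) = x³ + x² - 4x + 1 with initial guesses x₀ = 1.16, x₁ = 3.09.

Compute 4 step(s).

f(x) = x³ + x² - 4x + 1
x₀ = 1.16, x₁ = 3.09

Secant formula: x_{n+1} = x_n - f(x_n)(x_n - x_{n-1})/(f(x_n) - f(x_{n-1}))

Iteration 1:
  f(1.160000) = -0.733504
  f(3.090000) = 27.691729
  x_2 = 3.090000 - 27.691729×(3.090000 - 1.160000)/(27.691729 - (-0.733504))
       = 1.209803
Iteration 2:
  f(3.090000) = 27.691729
  f(1.209803) = -0.604893
  x_3 = 1.209803 - (-0.604893)×(1.209803 - 3.090000)/(-0.604893 - 27.691729)
       = 1.249996
Iteration 3:
  f(1.209803) = -0.604893
  f(1.249996) = -0.484389
  x_4 = 1.249996 - (-0.484389)×(1.249996 - 1.209803)/(-0.484389 - (-0.604893))
       = 1.411558
Iteration 4:
  f(1.249996) = -0.484389
  f(1.411558) = 0.158786
  x_5 = 1.411558 - 0.158786×(1.411558 - 1.249996)/(0.158786 - (-0.484389))
       = 1.371671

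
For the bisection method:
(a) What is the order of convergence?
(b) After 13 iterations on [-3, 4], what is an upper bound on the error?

(a) Bisection has linear (order 1) convergence; the error is halved each step.

(b) Error bound = (b-a)/2^n = (4 - (-3))/2^{13}
    = 7/2^{13}

(a) 1 (linear); (b) error ≤ 8.54e-04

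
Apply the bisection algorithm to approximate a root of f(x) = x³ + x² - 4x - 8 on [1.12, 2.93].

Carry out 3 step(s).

f(x) = x³ + x² - 4x - 8
Initial interval: [1.12, 2.93]

Iteration 1:
  c_1 = (1.120000 + 2.930000)/2 = 2.025000
  f(c_1) = f(2.025000) = -3.695609
  f(a) × f(c) ≥ 0, new interval: [2.025000, 2.930000]
Iteration 2:
  c_2 = (2.025000 + 2.930000)/2 = 2.477500
  f(c_2) = f(2.477500) = 3.434917
  f(a) × f(c) < 0, new interval: [2.025000, 2.477500]
Iteration 3:
  c_3 = (2.025000 + 2.477500)/2 = 2.251250
  f(c_3) = f(2.251250) = -0.527254
  f(a) × f(c) ≥ 0, new interval: [2.251250, 2.477500]

After 3 iteration(s), the approximation is c_3 = 2.251250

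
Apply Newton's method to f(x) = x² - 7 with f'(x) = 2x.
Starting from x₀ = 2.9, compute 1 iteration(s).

f(x) = x² - 7
f'(x) = 2x
x₀ = 2.9

Newton-Raphson formula: x_{n+1} = x_n - f(x_n)/f'(x_n)

Iteration 1:
  f(2.900000) = 1.410000
  f'(2.900000) = 5.800000
  x_1 = 2.900000 - 1.410000/5.800000 = 2.656897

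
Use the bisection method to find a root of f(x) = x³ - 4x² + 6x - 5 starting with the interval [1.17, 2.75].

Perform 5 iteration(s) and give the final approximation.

f(x) = x³ - 4x² + 6x - 5
Initial interval: [1.17, 2.75]

Iteration 1:
  c_1 = (1.170000 + 2.750000)/2 = 1.960000
  f(c_1) = f(1.960000) = -1.076864
  f(a) × f(c) ≥ 0, new interval: [1.960000, 2.750000]
Iteration 2:
  c_2 = (1.960000 + 2.750000)/2 = 2.355000
  f(c_2) = f(2.355000) = 0.006789
  f(a) × f(c) < 0, new interval: [1.960000, 2.355000]
Iteration 3:
  c_3 = (1.960000 + 2.355000)/2 = 2.157500
  f(c_3) = f(2.157500) = -0.631481
  f(a) × f(c) ≥ 0, new interval: [2.157500, 2.355000]
Iteration 4:
  c_4 = (2.157500 + 2.355000)/2 = 2.256250
  f(c_4) = f(2.256250) = -0.339345
  f(a) × f(c) ≥ 0, new interval: [2.256250, 2.355000]
Iteration 5:
  c_5 = (2.256250 + 2.355000)/2 = 2.305625
  f(c_5) = f(2.305625) = -0.173389
  f(a) × f(c) ≥ 0, new interval: [2.305625, 2.355000]

After 5 iteration(s), the approximation is c_5 = 2.305625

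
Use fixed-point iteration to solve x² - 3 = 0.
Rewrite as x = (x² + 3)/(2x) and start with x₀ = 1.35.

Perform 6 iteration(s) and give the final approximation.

Equation: x² - 3 = 0
Fixed-point form: x = (x² + 3)/(2x)
x₀ = 1.35

x_1 = g(1.350000) = 1.786111
x_2 = g(1.786111) = 1.732869
x_3 = g(1.732869) = 1.732051
x_4 = g(1.732051) = 1.732051
x_5 = g(1.732051) = 1.732051
x_6 = g(1.732051) = 1.732051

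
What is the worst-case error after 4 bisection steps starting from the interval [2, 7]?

Bisection error bound: |error| ≤ (b-a)/2^n
|error| ≤ (7 - 2)/2^4 = 5/2^4
|error| ≤ 0.3125000000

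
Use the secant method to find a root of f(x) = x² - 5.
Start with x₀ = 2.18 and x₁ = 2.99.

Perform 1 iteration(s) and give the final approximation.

f(x) = x² - 5
x₀ = 2.18, x₁ = 2.99

Secant formula: x_{n+1} = x_n - f(x_n)(x_n - x_{n-1})/(f(x_n) - f(x_{n-1}))

Iteration 1:
  f(2.180000) = -0.247600
  f(2.990000) = 3.940100
  x_2 = 2.990000 - 3.940100×(2.990000 - 2.180000)/(3.940100 - (-0.247600))
       = 2.227892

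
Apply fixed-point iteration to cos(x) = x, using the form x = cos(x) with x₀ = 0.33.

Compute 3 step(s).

Equation: cos(x) = x
Fixed-point form: x = cos(x)
x₀ = 0.33

x_1 = g(0.330000) = 0.946042
x_2 = g(0.946042) = 0.584898
x_3 = g(0.584898) = 0.833769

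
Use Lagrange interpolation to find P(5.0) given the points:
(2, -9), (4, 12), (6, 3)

Lagrange interpolation formula:
P(x) = Σ yᵢ × Lᵢ(x)
where Lᵢ(x) = Π_{j≠i} (x - xⱼ)/(xᵢ - xⱼ)

L_0(5.0) = (5.0 - 4)/(2 - 4) × (5.0 - 6)/(2 - 6) = -0.125000
L_1(5.0) = (5.0 - 2)/(4 - 2) × (5.0 - 6)/(4 - 6) = 0.750000
L_2(5.0) = (5.0 - 2)/(6 - 2) × (5.0 - 4)/(6 - 4) = 0.375000

P(5.0) = (-9)×L_0(5.0) + 12×L_1(5.0) + 3×L_2(5.0)
P(5.0) = 11.250000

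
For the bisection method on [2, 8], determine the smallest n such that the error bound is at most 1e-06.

We need (b-a)/2^n ≤ 1e-06
(8 - 2)/2^n ≤ 1e-06
6/2^n ≤ 1e-06
2^n ≥ 6000000
n ≥ log₂(6000000) = 22.52
n ≥ 23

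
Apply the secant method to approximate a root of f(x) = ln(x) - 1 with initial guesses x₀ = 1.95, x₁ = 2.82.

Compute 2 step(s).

f(x) = ln(x) - 1
x₀ = 1.95, x₁ = 2.82

Secant formula: x_{n+1} = x_n - f(x_n)(x_n - x_{n-1})/(f(x_n) - f(x_{n-1}))

Iteration 1:
  f(1.950000) = -0.332171
  f(2.820000) = 0.036737
  x_2 = 2.820000 - 0.036737×(2.820000 - 1.950000)/(0.036737 - (-0.332171))
       = 2.733363
Iteration 2:
  f(2.820000) = 0.036737
  f(2.733363) = 0.005533
  x_3 = 2.733363 - 0.005533×(2.733363 - 2.820000)/(0.005533 - 0.036737)
       = 2.718002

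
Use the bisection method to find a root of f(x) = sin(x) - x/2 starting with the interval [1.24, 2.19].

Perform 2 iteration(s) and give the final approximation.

f(x) = sin(x) - x/2
Initial interval: [1.24, 2.19]

Iteration 1:
  c_1 = (1.240000 + 2.190000)/2 = 1.715000
  f(c_1) = f(1.715000) = 0.132121
  f(a) × f(c) ≥ 0, new interval: [1.715000, 2.190000]
Iteration 2:
  c_2 = (1.715000 + 2.190000)/2 = 1.952500
  f(c_2) = f(1.952500) = -0.048219
  f(a) × f(c) < 0, new interval: [1.715000, 1.952500]

After 2 iteration(s), the approximation is c_2 = 1.952500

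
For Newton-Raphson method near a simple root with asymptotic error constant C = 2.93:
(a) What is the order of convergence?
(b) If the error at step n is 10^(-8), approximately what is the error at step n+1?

(a) Newton-Raphson has quadratic (order 2) convergence near simple roots.
    This means |e_{n+1}| ≈ C|e_n|².

(b) With |e_n| = 10^(-8) and C = 2.93:
    |e_{n+1}| ≈ 2.93 × (10^(-8))² = 2.93 × 10^(-16)

(a) 2 (quadratic); (b) |e_{n+1}| ≈ 2.930e-16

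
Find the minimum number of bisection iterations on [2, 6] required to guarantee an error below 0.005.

We need (b-a)/2^n ≤ 0.005
(6 - 2)/2^n ≤ 0.005
4/2^n ≤ 0.005
2^n ≥ 800
n ≥ log₂(800) = 9.64
n ≥ 10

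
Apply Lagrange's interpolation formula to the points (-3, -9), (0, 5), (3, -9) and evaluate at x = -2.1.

Lagrange interpolation formula:
P(x) = Σ yᵢ × Lᵢ(x)
where Lᵢ(x) = Π_{j≠i} (x - xⱼ)/(xᵢ - xⱼ)

L_0(-2.1) = (-2.1 - 0)/(-3 - 0) × (-2.1 - 3)/(-3 - 3) = 0.595000
L_1(-2.1) = (-2.1 - (-3))/(0 - (-3)) × (-2.1 - 3)/(0 - 3) = 0.510000
L_2(-2.1) = (-2.1 - (-3))/(3 - (-3)) × (-2.1 - 0)/(3 - 0) = -0.105000

P(-2.1) = (-9)×L_0(-2.1) + 5×L_1(-2.1) + (-9)×L_2(-2.1)
P(-2.1) = -1.860000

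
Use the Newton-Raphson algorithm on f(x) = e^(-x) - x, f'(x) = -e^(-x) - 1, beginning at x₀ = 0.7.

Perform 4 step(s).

f(x) = e^(-x) - x
f'(x) = -e^(-x) - 1
x₀ = 0.7

Newton-Raphson formula: x_{n+1} = x_n - f(x_n)/f'(x_n)

Iteration 1:
  f(0.700000) = -0.203415
  f'(0.700000) = -1.496585
  x_1 = 0.700000 - (-0.203415)/(-1.496585) = 0.564081
Iteration 2:
  f(0.564081) = 0.004802
  f'(0.564081) = -1.568883
  x_2 = 0.564081 - 0.004802/(-1.568883) = 0.567142
Iteration 3:
  f(0.567142) = 0.000003
  f'(0.567142) = -1.567144
  x_3 = 0.567142 - 0.000003/(-1.567144) = 0.567143
Iteration 4:
  f(0.567143) = 0.000000
  f'(0.567143) = -1.567143
  x_4 = 0.567143 - 0.000000/(-1.567143) = 0.567143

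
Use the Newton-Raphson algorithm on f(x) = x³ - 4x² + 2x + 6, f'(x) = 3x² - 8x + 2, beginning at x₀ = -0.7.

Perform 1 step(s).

f(x) = x³ - 4x² + 2x + 6
f'(x) = 3x² - 8x + 2
x₀ = -0.7

Newton-Raphson formula: x_{n+1} = x_n - f(x_n)/f'(x_n)

Iteration 1:
  f(-0.700000) = 2.297000
  f'(-0.700000) = 9.070000
  x_1 = -0.700000 - 2.297000/9.070000 = -0.953252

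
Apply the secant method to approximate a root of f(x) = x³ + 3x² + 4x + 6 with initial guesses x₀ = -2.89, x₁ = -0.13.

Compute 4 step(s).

f(x) = x³ + 3x² + 4x + 6
x₀ = -2.89, x₁ = -0.13

Secant formula: x_{n+1} = x_n - f(x_n)(x_n - x_{n-1})/(f(x_n) - f(x_{n-1}))

Iteration 1:
  f(-2.890000) = -4.641269
  f(-0.130000) = 5.528503
  x_2 = -0.130000 - 5.528503×(-0.130000 - (-2.890000))/(5.528503 - (-4.641269))
       = -1.630394
Iteration 2:
  f(-0.130000) = 5.528503
  f(-1.630394) = 3.119089
  x_3 = -1.630394 - 3.119089×(-1.630394 - (-0.130000))/(3.119089 - 5.528503)
       = -3.572718
Iteration 3:
  f(-1.630394) = 3.119089
  f(-3.572718) = -15.601234
  x_4 = -3.572718 - (-15.601234)×(-3.572718 - (-1.630394))/(-15.601234 - 3.119089)
       = -1.954015
Iteration 4:
  f(-3.572718) = -15.601234
  f(-1.954015) = 2.177694
  x_5 = -1.954015 - 2.177694×(-1.954015 - (-3.572718))/(2.177694 - (-15.601234))
       = -2.152286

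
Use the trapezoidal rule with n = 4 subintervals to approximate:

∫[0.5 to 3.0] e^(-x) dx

f(x) = e^(-x)
a = 0.5, b = 3.0, n = 4
h = (b - a)/n = 0.625000

Trapezoidal rule: (h/2)[f(x₀) + 2f(x₁) + 2f(x₂) + ... + f(xₙ)]

x_0 = 0.5000, f(x_0) = 0.606531, coefficient = 1
x_1 = 1.1250, f(x_1) = 0.324652, coefficient = 2
x_2 = 1.7500, f(x_2) = 0.173774, coefficient = 2
x_3 = 2.3750, f(x_3) = 0.093014, coefficient = 2
x_4 = 3.0000, f(x_4) = 0.049787, coefficient = 1

I ≈ (0.625000/2) × 1.839200 = 0.574750
Exact value: 0.556744
Error: 0.018006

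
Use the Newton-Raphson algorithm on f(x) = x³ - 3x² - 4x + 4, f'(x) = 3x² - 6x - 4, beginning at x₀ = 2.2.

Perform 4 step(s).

f(x) = x³ - 3x² - 4x + 4
f'(x) = 3x² - 6x - 4
x₀ = 2.2

Newton-Raphson formula: x_{n+1} = x_n - f(x_n)/f'(x_n)

Iteration 1:
  f(2.200000) = -8.672000
  f'(2.200000) = -2.680000
  x_1 = 2.200000 - (-8.672000)/(-2.680000) = -1.035821
Iteration 2:
  f(-1.035821) = 3.813151
  f'(-1.035821) = 5.433700
  x_2 = -1.035821 - 3.813151/5.433700 = -1.737580
Iteration 3:
  f(-1.737580) = -3.353313
  f'(-1.737580) = 15.483039
  x_3 = -1.737580 - (-3.353313)/15.483039 = -1.521001
Iteration 4:
  f(-1.521001) = -0.375074
  f'(-1.521001) = 12.066332
  x_4 = -1.521001 - (-0.375074)/12.066332 = -1.489916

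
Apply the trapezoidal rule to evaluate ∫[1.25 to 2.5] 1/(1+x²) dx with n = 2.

f(x) = 1/(1+x²)
a = 1.25, b = 2.5, n = 2
h = (b - a)/n = 0.625000

Trapezoidal rule: (h/2)[f(x₀) + 2f(x₁) + 2f(x₂) + ... + f(xₙ)]

x_0 = 1.2500, f(x_0) = 0.390244, coefficient = 1
x_1 = 1.8750, f(x_1) = 0.221453, coefficient = 2
x_2 = 2.5000, f(x_2) = 0.137931, coefficient = 1

I ≈ (0.625000/2) × 0.971082 = 0.303463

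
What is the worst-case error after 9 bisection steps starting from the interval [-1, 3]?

Bisection error bound: |error| ≤ (b-a)/2^n
|error| ≤ (3 - (-1))/2^9 = 4/2^9
|error| ≤ 0.0078125000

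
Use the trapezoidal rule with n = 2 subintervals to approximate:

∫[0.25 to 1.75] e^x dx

f(x) = e^x
a = 0.25, b = 1.75, n = 2
h = (b - a)/n = 0.750000

Trapezoidal rule: (h/2)[f(x₀) + 2f(x₁) + 2f(x₂) + ... + f(xₙ)]

x_0 = 0.2500, f(x_0) = 1.284025, coefficient = 1
x_1 = 1.0000, f(x_1) = 2.718282, coefficient = 2
x_2 = 1.7500, f(x_2) = 5.754603, coefficient = 1

I ≈ (0.750000/2) × 12.475192 = 4.678197
Exact value: 4.470577
Error: 0.207620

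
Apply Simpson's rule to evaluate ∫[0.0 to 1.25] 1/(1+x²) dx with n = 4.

f(x) = 1/(1+x²)
a = 0.0, b = 1.25, n = 4
h = (b - a)/n = 0.312500

Simpson's rule: (h/3)[f(x₀) + 4f(x₁) + 2f(x₂) + ... + f(xₙ)]

x_0 = 0.0000, f(x_0) = 1.000000, coefficient = 1
x_1 = 0.3125, f(x_1) = 0.911032, coefficient = 4
x_2 = 0.6250, f(x_2) = 0.719101, coefficient = 2
x_3 = 0.9375, f(x_3) = 0.532225, coefficient = 4
x_4 = 1.2500, f(x_4) = 0.390244, coefficient = 1

I ≈ (0.312500/3) × 8.601472 = 0.895987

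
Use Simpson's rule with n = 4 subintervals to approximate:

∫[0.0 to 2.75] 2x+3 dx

f(x) = 2x+3
a = 0.0, b = 2.75, n = 4
h = (b - a)/n = 0.687500

Simpson's rule: (h/3)[f(x₀) + 4f(x₁) + 2f(x₂) + ... + f(xₙ)]

x_0 = 0.0000, f(x_0) = 3.000000, coefficient = 1
x_1 = 0.6875, f(x_1) = 4.375000, coefficient = 4
x_2 = 1.3750, f(x_2) = 5.750000, coefficient = 2
x_3 = 2.0625, f(x_3) = 7.125000, coefficient = 4
x_4 = 2.7500, f(x_4) = 8.500000, coefficient = 1

I ≈ (0.687500/3) × 69.000000 = 15.812500
Exact value: 15.812500
Error: 0.000000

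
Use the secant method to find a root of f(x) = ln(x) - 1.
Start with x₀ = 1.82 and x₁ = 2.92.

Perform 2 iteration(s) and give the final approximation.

f(x) = ln(x) - 1
x₀ = 1.82, x₁ = 2.92

Secant formula: x_{n+1} = x_n - f(x_n)(x_n - x_{n-1})/(f(x_n) - f(x_{n-1}))

Iteration 1:
  f(1.820000) = -0.401163
  f(2.920000) = 0.071584
  x_2 = 2.920000 - 0.071584×(2.920000 - 1.820000)/(0.071584 - (-0.401163))
       = 2.753437
Iteration 2:
  f(2.920000) = 0.071584
  f(2.753437) = 0.012850
  x_3 = 2.753437 - 0.012850×(2.753437 - 2.920000)/(0.012850 - 0.071584)
       = 2.716996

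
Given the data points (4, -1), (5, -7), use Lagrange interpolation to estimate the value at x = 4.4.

Lagrange interpolation formula:
P(x) = Σ yᵢ × Lᵢ(x)
where Lᵢ(x) = Π_{j≠i} (x - xⱼ)/(xᵢ - xⱼ)

L_0(4.4) = (4.4 - 5)/(4 - 5) = 0.600000
L_1(4.4) = (4.4 - 4)/(5 - 4) = 0.400000

P(4.4) = (-1)×L_0(4.4) + (-7)×L_1(4.4)
P(4.4) = -3.400000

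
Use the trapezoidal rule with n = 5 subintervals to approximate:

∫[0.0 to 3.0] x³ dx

f(x) = x³
a = 0.0, b = 3.0, n = 5
h = (b - a)/n = 0.600000

Trapezoidal rule: (h/2)[f(x₀) + 2f(x₁) + 2f(x₂) + ... + f(xₙ)]

x_0 = 0.0000, f(x_0) = 0.000000, coefficient = 1
x_1 = 0.6000, f(x_1) = 0.216000, coefficient = 2
x_2 = 1.2000, f(x_2) = 1.728000, coefficient = 2
x_3 = 1.8000, f(x_3) = 5.832000, coefficient = 2
x_4 = 2.4000, f(x_4) = 13.824000, coefficient = 2
x_5 = 3.0000, f(x_5) = 27.000000, coefficient = 1

I ≈ (0.600000/2) × 70.200000 = 21.060000
Exact value: 20.250000
Error: 0.810000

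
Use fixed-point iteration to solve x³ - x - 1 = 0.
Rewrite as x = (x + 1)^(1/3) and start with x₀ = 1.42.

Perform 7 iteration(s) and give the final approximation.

Equation: x³ - x - 1 = 0
Fixed-point form: x = (x + 1)^(1/3)
x₀ = 1.42

x_1 = g(1.420000) = 1.342575
x_2 = g(1.342575) = 1.328101
x_3 = g(1.328101) = 1.325360
x_4 = g(1.325360) = 1.324840
x_5 = g(1.324840) = 1.324741
x_6 = g(1.324741) = 1.324722
x_7 = g(1.324722) = 1.324719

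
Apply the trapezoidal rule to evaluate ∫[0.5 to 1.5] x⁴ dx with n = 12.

f(x) = x⁴
a = 0.5, b = 1.5, n = 12
h = (b - a)/n = 0.083333

Trapezoidal rule: (h/2)[f(x₀) + 2f(x₁) + 2f(x₂) + ... + f(xₙ)]

x_0 = 0.5000, f(x_0) = 0.062500, coefficient = 1
x_1 = 0.5833, f(x_1) = 0.115789, coefficient = 2
x_2 = 0.6667, f(x_2) = 0.197531, coefficient = 2
x_3 = 0.7500, f(x_3) = 0.316406, coefficient = 2
x_4 = 0.8333, f(x_4) = 0.482253, coefficient = 2
x_5 = 0.9167, f(x_5) = 0.706067, coefficient = 2
x_6 = 1.0000, f(x_6) = 1.000000, coefficient = 2
x_7 = 1.0833, f(x_7) = 1.377363, coefficient = 2
x_8 = 1.1667, f(x_8) = 1.852623, coefficient = 2
x_9 = 1.2500, f(x_9) = 2.441406, coefficient = 2
x_10 = 1.3333, f(x_10) = 3.160494, coefficient = 2
x_11 = 1.4167, f(x_11) = 4.027826, coefficient = 2
x_12 = 1.5000, f(x_12) = 5.062500, coefficient = 1

I ≈ (0.083333/2) × 36.480517 = 1.520022
Exact value: 1.512500
Error: 0.007522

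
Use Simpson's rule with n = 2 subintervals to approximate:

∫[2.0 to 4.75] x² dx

f(x) = x²
a = 2.0, b = 4.75, n = 2
h = (b - a)/n = 1.375000

Simpson's rule: (h/3)[f(x₀) + 4f(x₁) + 2f(x₂) + ... + f(xₙ)]

x_0 = 2.0000, f(x_0) = 4.000000, coefficient = 1
x_1 = 3.3750, f(x_1) = 11.390625, coefficient = 4
x_2 = 4.7500, f(x_2) = 22.562500, coefficient = 1

I ≈ (1.375000/3) × 72.125000 = 33.057292
Exact value: 33.057292
Error: 0.000000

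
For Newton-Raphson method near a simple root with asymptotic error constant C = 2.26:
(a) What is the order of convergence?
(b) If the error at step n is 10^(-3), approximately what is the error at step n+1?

(a) Newton-Raphson has quadratic (order 2) convergence near simple roots.
    This means |e_{n+1}| ≈ C|e_n|².

(b) With |e_n| = 10^(-3) and C = 2.26:
    |e_{n+1}| ≈ 2.26 × (10^(-3))² = 2.26 × 10^(-6)

(a) 2 (quadratic); (b) |e_{n+1}| ≈ 2.260e-06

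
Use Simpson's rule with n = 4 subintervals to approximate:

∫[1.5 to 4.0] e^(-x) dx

f(x) = e^(-x)
a = 1.5, b = 4.0, n = 4
h = (b - a)/n = 0.625000

Simpson's rule: (h/3)[f(x₀) + 4f(x₁) + 2f(x₂) + ... + f(xₙ)]

x_0 = 1.5000, f(x_0) = 0.223130, coefficient = 1
x_1 = 2.1250, f(x_1) = 0.119433, coefficient = 4
x_2 = 2.7500, f(x_2) = 0.063928, coefficient = 2
x_3 = 3.3750, f(x_3) = 0.034218, coefficient = 4
x_4 = 4.0000, f(x_4) = 0.018316, coefficient = 1

I ≈ (0.625000/3) × 0.983906 = 0.204980
Exact value: 0.204815
Error: 0.000166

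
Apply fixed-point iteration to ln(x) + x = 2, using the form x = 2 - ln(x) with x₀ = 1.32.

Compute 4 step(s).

Equation: ln(x) + x = 2
Fixed-point form: x = 2 - ln(x)
x₀ = 1.32

x_1 = g(1.320000) = 1.722368
x_2 = g(1.722368) = 1.456300
x_3 = g(1.456300) = 1.624101
x_4 = g(1.624101) = 1.515045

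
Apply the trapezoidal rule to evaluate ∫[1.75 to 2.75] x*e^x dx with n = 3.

f(x) = x*e^x
a = 1.75, b = 2.75, n = 3
h = (b - a)/n = 0.333333

Trapezoidal rule: (h/2)[f(x₀) + 2f(x₁) + 2f(x₂) + ... + f(xₙ)]

x_0 = 1.7500, f(x_0) = 10.070555, coefficient = 1
x_1 = 2.0833, f(x_1) = 16.731656, coefficient = 2
x_2 = 2.4167, f(x_2) = 27.087053, coefficient = 2
x_3 = 2.7500, f(x_3) = 43.017238, coefficient = 1

I ≈ (0.333333/2) × 140.725210 = 23.454202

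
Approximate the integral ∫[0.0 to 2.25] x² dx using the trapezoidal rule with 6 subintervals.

f(x) = x²
a = 0.0, b = 2.25, n = 6
h = (b - a)/n = 0.375000

Trapezoidal rule: (h/2)[f(x₀) + 2f(x₁) + 2f(x₂) + ... + f(xₙ)]

x_0 = 0.0000, f(x_0) = 0.000000, coefficient = 1
x_1 = 0.3750, f(x_1) = 0.140625, coefficient = 2
x_2 = 0.7500, f(x_2) = 0.562500, coefficient = 2
x_3 = 1.1250, f(x_3) = 1.265625, coefficient = 2
x_4 = 1.5000, f(x_4) = 2.250000, coefficient = 2
x_5 = 1.8750, f(x_5) = 3.515625, coefficient = 2
x_6 = 2.2500, f(x_6) = 5.062500, coefficient = 1

I ≈ (0.375000/2) × 20.531250 = 3.849609
Exact value: 3.796875
Error: 0.052734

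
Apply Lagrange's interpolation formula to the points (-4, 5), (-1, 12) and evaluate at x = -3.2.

Lagrange interpolation formula:
P(x) = Σ yᵢ × Lᵢ(x)
where Lᵢ(x) = Π_{j≠i} (x - xⱼ)/(xᵢ - xⱼ)

L_0(-3.2) = (-3.2 - (-1))/(-4 - (-1)) = 0.733333
L_1(-3.2) = (-3.2 - (-4))/(-1 - (-4)) = 0.266667

P(-3.2) = 5×L_0(-3.2) + 12×L_1(-3.2)
P(-3.2) = 6.866667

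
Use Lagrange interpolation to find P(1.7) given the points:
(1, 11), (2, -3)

Lagrange interpolation formula:
P(x) = Σ yᵢ × Lᵢ(x)
where Lᵢ(x) = Π_{j≠i} (x - xⱼ)/(xᵢ - xⱼ)

L_0(1.7) = (1.7 - 2)/(1 - 2) = 0.300000
L_1(1.7) = (1.7 - 1)/(2 - 1) = 0.700000

P(1.7) = 11×L_0(1.7) + (-3)×L_1(1.7)
P(1.7) = 1.200000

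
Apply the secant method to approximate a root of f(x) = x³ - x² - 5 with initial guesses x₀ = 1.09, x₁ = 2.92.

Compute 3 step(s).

f(x) = x³ - x² - 5
x₀ = 1.09, x₁ = 2.92

Secant formula: x_{n+1} = x_n - f(x_n)(x_n - x_{n-1})/(f(x_n) - f(x_{n-1}))

Iteration 1:
  f(1.090000) = -4.893071
  f(2.920000) = 11.370688
  x_2 = 2.920000 - 11.370688×(2.920000 - 1.090000)/(11.370688 - (-4.893071))
       = 1.640569
Iteration 2:
  f(2.920000) = 11.370688
  f(1.640569) = -3.275930
  x_3 = 1.640569 - (-3.275930)×(1.640569 - 2.920000)/(-3.275930 - 11.370688)
       = 1.926732
Iteration 3:
  f(1.640569) = -3.275930
  f(1.926732) = -1.559694
  x_4 = 1.926732 - (-1.559694)×(1.926732 - 1.640569)/(-1.559694 - (-3.275930))
       = 2.186794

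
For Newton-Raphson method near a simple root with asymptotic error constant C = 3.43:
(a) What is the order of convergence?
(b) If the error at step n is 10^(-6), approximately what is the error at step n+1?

(a) Newton-Raphson has quadratic (order 2) convergence near simple roots.
    This means |e_{n+1}| ≈ C|e_n|².

(b) With |e_n| = 10^(-6) and C = 3.43:
    |e_{n+1}| ≈ 3.43 × (10^(-6))² = 3.43 × 10^(-12)

(a) 2 (quadratic); (b) |e_{n+1}| ≈ 3.430e-12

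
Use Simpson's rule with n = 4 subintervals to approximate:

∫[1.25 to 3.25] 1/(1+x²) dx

f(x) = 1/(1+x²)
a = 1.25, b = 3.25, n = 4
h = (b - a)/n = 0.500000

Simpson's rule: (h/3)[f(x₀) + 4f(x₁) + 2f(x₂) + ... + f(xₙ)]

x_0 = 1.2500, f(x_0) = 0.390244, coefficient = 1
x_1 = 1.7500, f(x_1) = 0.246154, coefficient = 4
x_2 = 2.2500, f(x_2) = 0.164948, coefficient = 2
x_3 = 2.7500, f(x_3) = 0.116788, coefficient = 4
x_4 = 3.2500, f(x_4) = 0.086486, coefficient = 1

I ≈ (0.500000/3) × 2.258396 = 0.376399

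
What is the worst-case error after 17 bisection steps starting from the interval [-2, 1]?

Bisection error bound: |error| ≤ (b-a)/2^n
|error| ≤ (1 - (-2))/2^17 = 3/2^17
|error| ≤ 0.0000228882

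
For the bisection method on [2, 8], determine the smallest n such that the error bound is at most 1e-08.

We need (b-a)/2^n ≤ 1e-08
(8 - 2)/2^n ≤ 1e-08
6/2^n ≤ 1e-08
2^n ≥ 600000000
n ≥ log₂(600000000) = 29.16
n ≥ 30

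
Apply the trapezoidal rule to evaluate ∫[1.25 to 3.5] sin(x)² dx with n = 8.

f(x) = sin(x)²
a = 1.25, b = 3.5, n = 8
h = (b - a)/n = 0.281250

Trapezoidal rule: (h/2)[f(x₀) + 2f(x₁) + 2f(x₂) + ... + f(xₙ)]

x_0 = 1.2500, f(x_0) = 0.900572, coefficient = 1
x_1 = 1.5312, f(x_1) = 0.998437, coefficient = 2
x_2 = 1.8125, f(x_2) = 0.942708, coefficient = 2
x_3 = 2.0938, f(x_3) = 0.750558, coefficient = 2
x_4 = 2.3750, f(x_4) = 0.481199, coefficient = 2
x_5 = 2.6562, f(x_5) = 0.217633, coefficient = 2
x_6 = 2.9375, f(x_6) = 0.041079, coefficient = 2
x_7 = 3.2188, f(x_7) = 0.005941, coefficient = 2
x_8 = 3.5000, f(x_8) = 0.123049, coefficient = 1

I ≈ (0.281250/2) × 7.898732 = 1.110759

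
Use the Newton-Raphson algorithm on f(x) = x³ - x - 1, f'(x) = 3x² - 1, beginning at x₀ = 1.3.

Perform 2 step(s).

f(x) = x³ - x - 1
f'(x) = 3x² - 1
x₀ = 1.3

Newton-Raphson formula: x_{n+1} = x_n - f(x_n)/f'(x_n)

Iteration 1:
  f(1.300000) = -0.103000
  f'(1.300000) = 4.070000
  x_1 = 1.300000 - (-0.103000)/4.070000 = 1.325307
Iteration 2:
  f(1.325307) = 0.002514
  f'(1.325307) = 4.269317
  x_2 = 1.325307 - 0.002514/4.269317 = 1.324718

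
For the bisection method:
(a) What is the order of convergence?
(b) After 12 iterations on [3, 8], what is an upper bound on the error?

(a) Bisection has linear (order 1) convergence; the error is halved each step.

(b) Error bound = (b-a)/2^n = (8 - 3)/2^{12}
    = 5/2^{12}

(a) 1 (linear); (b) error ≤ 1.22e-03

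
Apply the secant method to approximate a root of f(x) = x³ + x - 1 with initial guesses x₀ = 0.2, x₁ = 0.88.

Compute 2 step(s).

f(x) = x³ + x - 1
x₀ = 0.2, x₁ = 0.88

Secant formula: x_{n+1} = x_n - f(x_n)(x_n - x_{n-1})/(f(x_n) - f(x_{n-1}))

Iteration 1:
  f(0.200000) = -0.792000
  f(0.880000) = 0.561472
  x_2 = 0.880000 - 0.561472×(0.880000 - 0.200000)/(0.561472 - (-0.792000))
       = 0.597910
Iteration 2:
  f(0.880000) = 0.561472
  f(0.597910) = -0.188339
  x_3 = 0.597910 - (-0.188339)×(0.597910 - 0.880000)/(-0.188339 - 0.561472)
       = 0.668766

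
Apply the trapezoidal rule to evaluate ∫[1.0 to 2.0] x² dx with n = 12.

f(x) = x²
a = 1.0, b = 2.0, n = 12
h = (b - a)/n = 0.083333

Trapezoidal rule: (h/2)[f(x₀) + 2f(x₁) + 2f(x₂) + ... + f(xₙ)]

x_0 = 1.0000, f(x_0) = 1.000000, coefficient = 1
x_1 = 1.0833, f(x_1) = 1.173611, coefficient = 2
x_2 = 1.1667, f(x_2) = 1.361111, coefficient = 2
x_3 = 1.2500, f(x_3) = 1.562500, coefficient = 2
x_4 = 1.3333, f(x_4) = 1.777778, coefficient = 2
x_5 = 1.4167, f(x_5) = 2.006944, coefficient = 2
x_6 = 1.5000, f(x_6) = 2.250000, coefficient = 2
x_7 = 1.5833, f(x_7) = 2.506944, coefficient = 2
x_8 = 1.6667, f(x_8) = 2.777778, coefficient = 2
x_9 = 1.7500, f(x_9) = 3.062500, coefficient = 2
x_10 = 1.8333, f(x_10) = 3.361111, coefficient = 2
x_11 = 1.9167, f(x_11) = 3.673611, coefficient = 2
x_12 = 2.0000, f(x_12) = 4.000000, coefficient = 1

I ≈ (0.083333/2) × 56.027778 = 2.334491
Exact value: 2.333333
Error: 0.001157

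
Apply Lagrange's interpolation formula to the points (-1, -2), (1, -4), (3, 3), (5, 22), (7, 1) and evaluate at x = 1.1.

Lagrange interpolation formula:
P(x) = Σ yᵢ × Lᵢ(x)
where Lᵢ(x) = Π_{j≠i} (x - xⱼ)/(xᵢ - xⱼ)

L_0(1.1) = (1.1 - 1)/(-1 - 1) × (1.1 - 3)/(-1 - 3) × (1.1 - 5)/(-1 - 5) × (1.1 - 7)/(-1 - 7) = -0.011385
L_1(1.1) = (1.1 - (-1))/(1 - (-1)) × (1.1 - 3)/(1 - 3) × (1.1 - 5)/(1 - 5) × (1.1 - 7)/(1 - 7) = 0.956353
L_2(1.1) = (1.1 - (-1))/(3 - (-1)) × (1.1 - 1)/(3 - 1) × (1.1 - 5)/(3 - 5) × (1.1 - 7)/(3 - 7) = 0.075502
L_3(1.1) = (1.1 - (-1))/(5 - (-1)) × (1.1 - 1)/(5 - 1) × (1.1 - 3)/(5 - 3) × (1.1 - 7)/(5 - 7) = -0.024522
L_4(1.1) = (1.1 - (-1))/(7 - (-1)) × (1.1 - 1)/(7 - 1) × (1.1 - 3)/(7 - 3) × (1.1 - 5)/(7 - 5) = 0.004052

P(1.1) = (-2)×L_0(1.1) + (-4)×L_1(1.1) + 3×L_2(1.1) + 22×L_3(1.1) + 1×L_4(1.1)
P(1.1) = -4.111566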